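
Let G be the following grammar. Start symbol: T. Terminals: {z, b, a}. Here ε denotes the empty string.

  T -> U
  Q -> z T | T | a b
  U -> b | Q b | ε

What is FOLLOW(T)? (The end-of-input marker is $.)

FIRST(T): from T->U we get {ε, a, b, z}. So FIRST(T) = {ε, a, b, z}.
FIRST(Q): from Q->z T we get {z}; from Q->T we get {ε, a, b, z}; from Q->a b we get {a}. So FIRST(Q) = {ε, a, b, z}.
FIRST(U): from U->b we get {b}; from U->Q b we get {a, b, z}; from U->ε we get {ε}. So FIRST(U) = {ε, a, b, z}.
FOLLOW(T) includes $ since T is the start symbol.
FOLLOW(Q): in U->Q b, Q is followed by b with FIRST {b}. Thus FOLLOW(Q) = {b}.
FOLLOW(T): in Q->z T, the suffix after T is empty, so FOLLOW(T) ⊇ FOLLOW(Q) = {b}; in Q->T, the suffix after T is empty, so FOLLOW(T) ⊇ FOLLOW(Q) = {b}. Thus FOLLOW(T) = {$, b}.
FOLLOW(U): in T->U, the suffix after U is empty, so FOLLOW(U) ⊇ FOLLOW(T) = {$, b}. Thus FOLLOW(U) = {$, b}.

{$, b}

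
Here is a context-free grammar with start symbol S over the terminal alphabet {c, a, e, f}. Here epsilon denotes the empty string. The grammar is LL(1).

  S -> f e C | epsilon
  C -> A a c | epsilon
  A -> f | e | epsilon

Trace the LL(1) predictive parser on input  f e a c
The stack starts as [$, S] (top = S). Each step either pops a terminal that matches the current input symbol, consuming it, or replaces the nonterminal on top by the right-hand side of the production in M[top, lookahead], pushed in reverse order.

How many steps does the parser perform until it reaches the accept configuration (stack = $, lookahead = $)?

     Stack    Input      Action
  1  $ S      f e a c $  expand S -> f e C
  2  $ C e f  f e a c $  match f
  3  $ C e    e a c $    match e
  4  $ C      a c $      expand C -> A a c
  5  $ c a A  a c $      expand A -> epsilon
  6  $ c a    a c $      match a
  7  $ c      c $        match c
Accept reached after 7 steps.

7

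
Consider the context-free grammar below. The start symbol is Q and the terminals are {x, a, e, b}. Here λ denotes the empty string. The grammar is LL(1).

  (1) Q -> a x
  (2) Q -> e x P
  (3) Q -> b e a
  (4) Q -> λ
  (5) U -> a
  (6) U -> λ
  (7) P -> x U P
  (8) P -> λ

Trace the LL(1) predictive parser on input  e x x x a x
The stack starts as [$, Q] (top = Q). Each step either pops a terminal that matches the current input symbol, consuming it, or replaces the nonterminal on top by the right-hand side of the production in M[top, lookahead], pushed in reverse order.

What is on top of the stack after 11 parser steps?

step 1: stack=$ Q  input=e x x x a x $  — expand Q -> e x P
step 2: stack=$ P x e  input=e x x x a x $  — match e
step 3: stack=$ P x  input=x x x a x $  — match x
step 4: stack=$ P  input=x x a x $  — expand P -> x U P
step 5: stack=$ P U x  input=x x a x $  — match x
step 6: stack=$ P U  input=x a x $  — expand U -> λ
step 7: stack=$ P  input=x a x $  — expand P -> x U P
step 8: stack=$ P U x  input=x a x $  — match x
step 9: stack=$ P U  input=a x $  — expand U -> a
step 10: stack=$ P a  input=a x $  — match a
step 11: stack=$ P  input=x $  — expand P -> x U P
Stack after step 11: $ P U x (top = x).

x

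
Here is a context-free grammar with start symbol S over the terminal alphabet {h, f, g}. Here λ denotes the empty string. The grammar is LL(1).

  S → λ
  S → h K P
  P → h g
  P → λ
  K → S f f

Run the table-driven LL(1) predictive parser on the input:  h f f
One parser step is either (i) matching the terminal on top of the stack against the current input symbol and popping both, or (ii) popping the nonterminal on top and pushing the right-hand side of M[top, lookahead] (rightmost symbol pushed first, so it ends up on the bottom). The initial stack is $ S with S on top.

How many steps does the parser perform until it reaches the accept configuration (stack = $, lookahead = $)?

7

step 1: stack=$ S  input=h f f $  — expand S → h K P
step 2: stack=$ P K h  input=h f f $  — match h
step 3: stack=$ P K  input=f f $  — expand K → S f f
step 4: stack=$ P f f S  input=f f $  — expand S → λ
step 5: stack=$ P f f  input=f f $  — match f
step 6: stack=$ P f  input=f $  — match f
step 7: stack=$ P  input=$  — expand P → λ
Accept reached after 7 steps.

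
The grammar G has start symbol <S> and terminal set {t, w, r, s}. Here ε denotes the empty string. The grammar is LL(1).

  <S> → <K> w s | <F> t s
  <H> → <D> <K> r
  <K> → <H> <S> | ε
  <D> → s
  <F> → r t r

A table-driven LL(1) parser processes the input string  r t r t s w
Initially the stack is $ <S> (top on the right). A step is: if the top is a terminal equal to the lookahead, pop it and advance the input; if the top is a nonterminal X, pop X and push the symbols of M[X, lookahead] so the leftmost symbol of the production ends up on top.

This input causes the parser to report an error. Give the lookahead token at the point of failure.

step 1: stack=$ <S>  input=r t r t s w $  — expand <S> → <F> t s
step 2: stack=$ s t <F>  input=r t r t s w $  — expand <F> → r t r
step 3: stack=$ s t r t r  input=r t r t s w $  — match r
step 4: stack=$ s t r t  input=t r t s w $  — match t
step 5: stack=$ s t r  input=r t s w $  — match r
step 6: stack=$ s t  input=t s w $  — match t
step 7: stack=$ s  input=s w $  — match s
step 8: stack=$  input=w $  — error: stack empty but input remains

w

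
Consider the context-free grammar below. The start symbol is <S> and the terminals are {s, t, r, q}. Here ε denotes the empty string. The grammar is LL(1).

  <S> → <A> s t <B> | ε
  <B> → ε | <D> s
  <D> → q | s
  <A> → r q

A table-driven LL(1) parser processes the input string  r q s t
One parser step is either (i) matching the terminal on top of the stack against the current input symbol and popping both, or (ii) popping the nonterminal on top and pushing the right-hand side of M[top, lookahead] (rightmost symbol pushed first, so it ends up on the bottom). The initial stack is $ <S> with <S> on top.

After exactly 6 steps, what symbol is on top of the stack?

<B>

     Stack          Input      Action
  1  $ <S>          r q s t $  expand <S> → <A> s t <B>
  2  $ <B> t s <A>  r q s t $  expand <A> → r q
  3  $ <B> t s q r  r q s t $  match r
  4  $ <B> t s q    q s t $    match q
  5  $ <B> t s      s t $      match s
  6  $ <B> t        t $        match t
Stack after step 6: $ <B> (top = <B>).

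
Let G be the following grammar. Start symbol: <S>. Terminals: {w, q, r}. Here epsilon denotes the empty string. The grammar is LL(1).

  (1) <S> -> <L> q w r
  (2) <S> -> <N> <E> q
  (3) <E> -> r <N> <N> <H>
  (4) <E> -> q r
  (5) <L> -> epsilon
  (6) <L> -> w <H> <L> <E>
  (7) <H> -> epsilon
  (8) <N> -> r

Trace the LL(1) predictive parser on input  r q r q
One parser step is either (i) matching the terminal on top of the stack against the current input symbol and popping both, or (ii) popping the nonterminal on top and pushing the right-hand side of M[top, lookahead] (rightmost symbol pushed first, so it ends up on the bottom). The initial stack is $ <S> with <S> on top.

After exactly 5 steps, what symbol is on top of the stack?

step 1: stack=$ <S>  input=r q r q $  — expand <S> -> <N> <E> q
step 2: stack=$ q <E> <N>  input=r q r q $  — expand <N> -> r
step 3: stack=$ q <E> r  input=r q r q $  — match r
step 4: stack=$ q <E>  input=q r q $  — expand <E> -> q r
step 5: stack=$ q r q  input=q r q $  — match q
Stack after step 5: $ q r (top = r).

r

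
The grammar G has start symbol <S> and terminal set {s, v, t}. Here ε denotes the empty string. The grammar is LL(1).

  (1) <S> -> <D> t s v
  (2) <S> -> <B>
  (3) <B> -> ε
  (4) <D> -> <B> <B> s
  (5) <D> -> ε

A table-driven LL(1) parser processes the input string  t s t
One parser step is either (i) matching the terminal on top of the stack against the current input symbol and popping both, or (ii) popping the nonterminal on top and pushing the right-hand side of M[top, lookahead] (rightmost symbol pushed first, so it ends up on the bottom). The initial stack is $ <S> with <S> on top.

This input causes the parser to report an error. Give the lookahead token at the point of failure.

     Stack        Input    Action
  1  $ <S>        t s t $  expand <S> -> <D> t s v
  2  $ v s t <D>  t s t $  expand <D> -> ε
  3  $ v s t      t s t $  match t
  4  $ v s        s t $    match s
  5  $ v          t $      error: top is terminal v but lookahead is t

t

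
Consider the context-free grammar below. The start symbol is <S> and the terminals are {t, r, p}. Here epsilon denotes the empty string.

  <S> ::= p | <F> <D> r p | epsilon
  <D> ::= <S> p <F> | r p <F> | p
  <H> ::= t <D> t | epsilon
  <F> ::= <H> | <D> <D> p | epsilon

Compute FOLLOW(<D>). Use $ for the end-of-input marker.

{p, r, t}

FIRST(<H>) = {epsilon, t}
FIRST(<S>) = {epsilon, p, r, t}  (via <F> <D> r p)
FIRST(<D>) = {p, r, t}  (via <S> p <F>)
FIRST(<F>) = {epsilon, p, r, t}  (via <H>, <D> <D> p)
FOLLOW(<S>) includes $ since <S> is the start symbol.
FOLLOW(<S>): in <D>::=<S> p <F>, <S> is followed by p <F> with FIRST {p}. Thus FOLLOW(<S>) = {$, p}.
FOLLOW(<D>): in <S>::=<F> <D> r p, <D> is followed by r p with FIRST {r}; in <H>::=t <D> t, <D> is followed by t with FIRST {t}; in <F>::=<D> <D> p (occurrence 1), <D> is followed by <D> p with FIRST {p, r, t}; in <F>::=<D> <D> p (occurrence 2), <D> is followed by p with FIRST {p}. Thus FOLLOW(<D>) = {p, r, t}.
FOLLOW(<F>): in <S>::=<F> <D> r p, <F> is followed by <D> r p with FIRST {p, r, t}; in <D>::=<S> p <F>, the suffix after <F> is empty, so FOLLOW(<F>) ⊇ FOLLOW(<D>) = {p, r, t}; in <D>::=r p <F>, the suffix after <F> is empty, so FOLLOW(<F>) ⊇ FOLLOW(<D>) = {p, r, t}. Thus FOLLOW(<F>) = {p, r, t}.
FOLLOW(<H>): in <F>::=<H>, the suffix after <H> is empty, so FOLLOW(<H>) ⊇ FOLLOW(<F>) = {p, r, t}. Thus FOLLOW(<H>) = {p, r, t}.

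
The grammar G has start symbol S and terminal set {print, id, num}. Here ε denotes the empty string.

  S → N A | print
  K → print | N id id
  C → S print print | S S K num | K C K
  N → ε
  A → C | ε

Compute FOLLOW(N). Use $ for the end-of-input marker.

FIRST(N) = {ε}
FIRST(K) = {id, print}  (via N id id)
FIRST(S) = {ε, id, print}  (via N A)
FIRST(C) = {id, print}  (via S print print, S S K num, K C K)
FIRST(A) = {ε, id, print}  (via C)
FOLLOW(S) includes $ since S is the start symbol.
FOLLOW(S): in C→S print print, S is followed by print print with FIRST {print}; in C→S S K num (occurrence 1), S is followed by S K num with FIRST {id, print}; in C→S S K num (occurrence 2), S is followed by K num with FIRST {id, print}. Thus FOLLOW(S) = {$, id, print}.
FOLLOW(N): in S→N A, N is followed by A with FIRST {ε, id, print}; in S→N A, the suffix after N is nullable, so FOLLOW(N) ⊇ FOLLOW(S) = {$, id, print}; in K→N id id, N is followed by id id with FIRST {id}. Thus FOLLOW(N) = {$, id, print}.
FOLLOW(A): in S→N A, the suffix after A is empty, so FOLLOW(A) ⊇ FOLLOW(S) = {$, id, print}. Thus FOLLOW(A) = {$, id, print}.
FOLLOW(C): in C→K C K, C is followed by K with FIRST {id, print}; in A→C, the suffix after C is empty, so FOLLOW(C) ⊇ FOLLOW(A) = {$, id, print}. Thus FOLLOW(C) = {$, id, print}.
FOLLOW(K): in C→S S K num, K is followed by num with FIRST {num}; in C→K C K (occurrence 1), K is followed by C K with FIRST {id, print}; in C→K C K (occurrence 2), the suffix after K is empty, so FOLLOW(K) ⊇ FOLLOW(C) = {$, id, print}. Thus FOLLOW(K) = {$, id, num, print}.

{$, id, print}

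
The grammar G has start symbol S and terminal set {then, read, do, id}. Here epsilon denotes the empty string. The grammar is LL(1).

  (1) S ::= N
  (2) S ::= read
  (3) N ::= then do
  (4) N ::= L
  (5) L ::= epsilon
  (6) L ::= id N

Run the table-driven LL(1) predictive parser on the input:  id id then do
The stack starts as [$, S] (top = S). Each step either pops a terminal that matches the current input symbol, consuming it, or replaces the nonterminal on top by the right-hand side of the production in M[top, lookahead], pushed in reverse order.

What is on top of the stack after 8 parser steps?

then

step 1: stack=$ S  input=id id then do $  — expand S ::= N
step 2: stack=$ N  input=id id then do $  — expand N ::= L
step 3: stack=$ L  input=id id then do $  — expand L ::= id N
step 4: stack=$ N id  input=id id then do $  — match id
step 5: stack=$ N  input=id then do $  — expand N ::= L
step 6: stack=$ L  input=id then do $  — expand L ::= id N
step 7: stack=$ N id  input=id then do $  — match id
step 8: stack=$ N  input=then do $  — expand N ::= then do
Stack after step 8: $ do then (top = then).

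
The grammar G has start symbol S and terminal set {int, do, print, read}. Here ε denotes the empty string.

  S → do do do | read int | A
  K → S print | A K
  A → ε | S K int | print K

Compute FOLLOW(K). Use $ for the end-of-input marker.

{$, do, int, print, read}

FIRST(S): from S→do do do we get {do}; from S→read int we get {read}; from S→A we get {ε, do, print, read}. So FIRST(S) = {ε, do, print, read}.
FIRST(K): from K→S print we get {do, print, read}; from K→A K we get {do, print, read}. So FIRST(K) = {do, print, read}.
FIRST(A): from A→ε we get {ε}; from A→S K int we get {do, print, read}; from A→print K we get {print}. So FIRST(A) = {ε, do, print, read}.
FOLLOW(S) includes $ since S is the start symbol.
FOLLOW(S): in K→S print, S is followed by print with FIRST {print}; in A→S K int, S is followed by K int with FIRST {do, print, read}. Thus FOLLOW(S) = {$, do, print, read}.
FOLLOW(A): in S→A, the suffix after A is empty, so FOLLOW(A) ⊇ FOLLOW(S) = {$, do, print, read}; in K→A K, A is followed by K with FIRST {do, print, read}. Thus FOLLOW(A) = {$, do, print, read}.
FOLLOW(K): in K→A K, the suffix after K is empty (adds nothing new); in A→S K int, K is followed by int with FIRST {int}; in A→print K, the suffix after K is empty, so FOLLOW(K) ⊇ FOLLOW(A) = {$, do, print, read}. Thus FOLLOW(K) = {$, do, int, print, read}.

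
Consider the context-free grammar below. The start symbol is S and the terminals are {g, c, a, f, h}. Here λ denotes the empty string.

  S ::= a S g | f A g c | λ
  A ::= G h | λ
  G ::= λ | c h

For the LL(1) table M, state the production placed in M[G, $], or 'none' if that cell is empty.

FIRST(S) = {λ, a, f}
FIRST(G) = {λ, c}
FIRST(A) = {λ, c, h}  (via G h)
FOLLOW(S) includes $ since S is the start symbol.
FOLLOW(G): in A::=G h, G is followed by h with FIRST {h}. Thus FOLLOW(G) = {h}.
For G ::= λ: FIRST(λ) = {λ}, so it goes in M[G, t] for t ∈ {}; since λ ∈ FIRST, also for every t ∈ FOLLOW(G) = {h}.
For G ::= c h: FIRST(c h) = {c}, so it goes in M[G, t] for t ∈ {c}.
None of these place a production in M[G, $].

none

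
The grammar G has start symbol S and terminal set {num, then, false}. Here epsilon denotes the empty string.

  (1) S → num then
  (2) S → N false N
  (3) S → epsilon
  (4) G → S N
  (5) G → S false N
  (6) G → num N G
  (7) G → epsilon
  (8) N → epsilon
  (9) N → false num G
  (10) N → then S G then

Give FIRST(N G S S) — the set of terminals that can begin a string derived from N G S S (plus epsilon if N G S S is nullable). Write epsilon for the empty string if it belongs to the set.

FIRST(N): from N→epsilon we get {epsilon}; from N→false num G we get {false}; from N→then S G then we get {then}. So FIRST(N) = {epsilon, false, then}.
FIRST(S): from S→num then we get {num}; from S→N false N we get {false, then}; from S→epsilon we get {epsilon}. So FIRST(S) = {epsilon, false, num, then}.
FIRST(G): from G→S N we get {epsilon, false, num, then}; from G→S false N we get {false, num, then}; from G→num N G we get {num}; from G→epsilon we get {epsilon}. So FIRST(G) = {epsilon, false, num, then}.
FIRST(N G S S): take FIRST of each symbol in turn, carrying on past any symbol whose FIRST contains epsilon; result {epsilon, false, num, then}.

{epsilon, false, num, then}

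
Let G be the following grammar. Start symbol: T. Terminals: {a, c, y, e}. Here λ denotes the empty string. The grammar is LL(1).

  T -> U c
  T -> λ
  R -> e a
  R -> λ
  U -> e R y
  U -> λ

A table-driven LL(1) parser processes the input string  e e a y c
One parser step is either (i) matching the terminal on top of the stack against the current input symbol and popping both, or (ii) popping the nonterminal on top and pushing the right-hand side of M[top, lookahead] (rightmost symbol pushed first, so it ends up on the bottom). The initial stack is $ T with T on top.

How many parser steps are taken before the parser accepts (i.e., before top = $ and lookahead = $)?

8

step 1: stack=$ T  input=e e a y c $  — expand T -> U c
step 2: stack=$ c U  input=e e a y c $  — expand U -> e R y
step 3: stack=$ c y R e  input=e e a y c $  — match e
step 4: stack=$ c y R  input=e a y c $  — expand R -> e a
step 5: stack=$ c y a e  input=e a y c $  — match e
step 6: stack=$ c y a  input=a y c $  — match a
step 7: stack=$ c y  input=y c $  — match y
step 8: stack=$ c  input=c $  — match c
Accept reached after 8 steps.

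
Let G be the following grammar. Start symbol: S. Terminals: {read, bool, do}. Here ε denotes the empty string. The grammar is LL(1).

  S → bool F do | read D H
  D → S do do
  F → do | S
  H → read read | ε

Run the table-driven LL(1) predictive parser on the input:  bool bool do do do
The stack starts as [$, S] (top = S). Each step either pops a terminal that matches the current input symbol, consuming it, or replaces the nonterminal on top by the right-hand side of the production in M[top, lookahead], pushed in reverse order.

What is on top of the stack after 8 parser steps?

do

step 1: stack=$ S  input=bool bool do do do $  — expand S → bool F do
step 2: stack=$ do F bool  input=bool bool do do do $  — match bool
step 3: stack=$ do F  input=bool do do do $  — expand F → S
step 4: stack=$ do S  input=bool do do do $  — expand S → bool F do
step 5: stack=$ do do F bool  input=bool do do do $  — match bool
step 6: stack=$ do do F  input=do do do $  — expand F → do
step 7: stack=$ do do do  input=do do do $  — match do
step 8: stack=$ do do  input=do do $  — match do
Stack after step 8: $ do (top = do).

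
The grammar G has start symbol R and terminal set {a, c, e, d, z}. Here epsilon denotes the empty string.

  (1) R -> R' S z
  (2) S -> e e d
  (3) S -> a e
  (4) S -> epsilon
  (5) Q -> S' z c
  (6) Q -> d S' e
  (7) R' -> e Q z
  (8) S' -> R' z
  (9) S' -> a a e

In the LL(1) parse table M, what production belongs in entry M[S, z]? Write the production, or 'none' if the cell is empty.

S -> epsilon

FIRST(S) = {epsilon, a, e}
FIRST(R') = {e}
FIRST(R) = {e}  (via R' S z)
FIRST(S') = {a, e}  (via R' z)
FIRST(Q) = {a, d, e}  (via S' z c)
FOLLOW(R) includes $ since R is the start symbol.
FOLLOW(S): in R->R' S z, S is followed by z with FIRST {z}. Thus FOLLOW(S) = {z}.
For S -> e e d: FIRST(e e d) = {e}, so it goes in M[S, t] for t ∈ {e}.
For S -> a e: FIRST(a e) = {a}, so it goes in M[S, t] for t ∈ {a}.
For S -> epsilon: FIRST(epsilon) = {epsilon}, so it goes in M[S, t] for t ∈ {}; since epsilon ∈ FIRST, also for every t ∈ FOLLOW(S) = {z}.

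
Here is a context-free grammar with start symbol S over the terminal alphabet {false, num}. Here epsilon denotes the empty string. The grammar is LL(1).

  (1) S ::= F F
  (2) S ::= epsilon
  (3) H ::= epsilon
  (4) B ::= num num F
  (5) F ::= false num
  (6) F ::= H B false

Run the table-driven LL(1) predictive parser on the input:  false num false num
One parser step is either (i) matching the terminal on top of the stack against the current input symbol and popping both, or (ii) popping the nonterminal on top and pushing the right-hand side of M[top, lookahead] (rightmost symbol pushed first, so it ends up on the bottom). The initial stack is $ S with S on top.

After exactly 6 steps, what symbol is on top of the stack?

num

step 1: stack=$ S  input=false num false num $  — expand S ::= F F
step 2: stack=$ F F  input=false num false num $  — expand F ::= false num
step 3: stack=$ F num false  input=false num false num $  — match false
step 4: stack=$ F num  input=num false num $  — match num
step 5: stack=$ F  input=false num $  — expand F ::= false num
step 6: stack=$ num false  input=false num $  — match false
Stack after step 6: $ num (top = num).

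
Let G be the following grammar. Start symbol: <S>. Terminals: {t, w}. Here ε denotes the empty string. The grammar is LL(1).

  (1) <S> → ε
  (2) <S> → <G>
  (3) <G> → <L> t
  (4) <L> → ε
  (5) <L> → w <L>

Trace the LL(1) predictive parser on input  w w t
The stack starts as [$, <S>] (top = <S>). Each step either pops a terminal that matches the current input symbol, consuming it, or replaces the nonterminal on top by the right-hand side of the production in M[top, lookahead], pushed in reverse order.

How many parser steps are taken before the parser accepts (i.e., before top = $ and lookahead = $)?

8

step 1: stack=$ <S>  input=w w t $  — expand <S> → <G>
step 2: stack=$ <G>  input=w w t $  — expand <G> → <L> t
step 3: stack=$ t <L>  input=w w t $  — expand <L> → w <L>
step 4: stack=$ t <L> w  input=w w t $  — match w
step 5: stack=$ t <L>  input=w t $  — expand <L> → w <L>
step 6: stack=$ t <L> w  input=w t $  — match w
step 7: stack=$ t <L>  input=t $  — expand <L> → ε
step 8: stack=$ t  input=t $  — match t
Accept reached after 8 steps.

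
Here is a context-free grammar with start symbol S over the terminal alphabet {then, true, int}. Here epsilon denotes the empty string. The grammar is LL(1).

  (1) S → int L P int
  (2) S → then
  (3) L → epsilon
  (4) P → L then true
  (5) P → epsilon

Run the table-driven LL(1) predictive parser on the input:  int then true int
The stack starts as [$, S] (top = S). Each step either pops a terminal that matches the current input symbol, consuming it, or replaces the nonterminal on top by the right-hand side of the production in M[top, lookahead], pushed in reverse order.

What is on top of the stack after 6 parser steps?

true

     Stack              Input                Action
  1  $ S                int then true int $  expand S → int L P int
  2  $ int P L int      int then true int $  match int
  3  $ int P L          then true int $      expand L → epsilon
  4  $ int P            then true int $      expand P → L then true
  5  $ int true then L  then true int $      expand L → epsilon
  6  $ int true then    then true int $      match then
Stack after step 6: $ int true (top = true).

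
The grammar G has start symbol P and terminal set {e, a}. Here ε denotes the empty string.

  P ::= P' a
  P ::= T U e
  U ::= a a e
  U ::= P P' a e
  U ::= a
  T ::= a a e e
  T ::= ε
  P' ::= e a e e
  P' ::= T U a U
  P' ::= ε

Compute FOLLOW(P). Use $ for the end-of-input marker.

{$, a, e}

FIRST(T) = {ε, a}
FIRST(P) = {a, e}  (via P' a, T U e)
FIRST(U) = {a, e}  (via P P' a e)
FIRST(P') = {ε, a, e}  (via T U a U)
FOLLOW(P) includes $ since P is the start symbol.
FOLLOW(P): in U::=P P' a e, P is followed by P' a e with FIRST {a, e}. Thus FOLLOW(P) = {$, a, e}.
FOLLOW(T): in P::=T U e, T is followed by U e with FIRST {a, e}; in P'::=T U a U, T is followed by U a U with FIRST {a, e}. Thus FOLLOW(T) = {a, e}.
FOLLOW(P'): in P::=P' a, P' is followed by a with FIRST {a}; in U::=P P' a e, P' is followed by a e with FIRST {a}. Thus FOLLOW(P') = {a}.
FOLLOW(U): in P::=T U e, U is followed by e with FIRST {e}; in P'::=T U a U (occurrence 1), U is followed by a U with FIRST {a}; in P'::=T U a U (occurrence 2), the suffix after U is empty, so FOLLOW(U) ⊇ FOLLOW(P') = {a}. Thus FOLLOW(U) = {a, e}.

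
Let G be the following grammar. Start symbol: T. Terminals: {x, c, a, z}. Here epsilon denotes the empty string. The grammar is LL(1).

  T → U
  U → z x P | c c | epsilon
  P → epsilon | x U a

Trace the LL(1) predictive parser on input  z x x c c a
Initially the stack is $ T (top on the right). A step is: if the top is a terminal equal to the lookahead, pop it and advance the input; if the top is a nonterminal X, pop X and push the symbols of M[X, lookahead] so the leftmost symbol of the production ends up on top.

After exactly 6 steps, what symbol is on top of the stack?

U

     Stack    Input          Action
  1  $ T      z x x c c a $  expand T → U
  2  $ U      z x x c c a $  expand U → z x P
  3  $ P x z  z x x c c a $  match z
  4  $ P x    x x c c a $    match x
  5  $ P      x c c a $      expand P → x U a
  6  $ a U x  x c c a $      match x
Stack after step 6: $ a U (top = U).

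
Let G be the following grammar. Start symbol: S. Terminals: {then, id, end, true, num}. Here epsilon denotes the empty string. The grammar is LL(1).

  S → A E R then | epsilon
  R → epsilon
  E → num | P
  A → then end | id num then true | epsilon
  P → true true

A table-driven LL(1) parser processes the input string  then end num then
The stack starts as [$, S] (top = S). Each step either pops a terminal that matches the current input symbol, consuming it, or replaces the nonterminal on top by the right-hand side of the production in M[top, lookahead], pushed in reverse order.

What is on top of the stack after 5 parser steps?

step 1: stack=$ S  input=then end num then $  — expand S → A E R then
step 2: stack=$ then R E A  input=then end num then $  — expand A → then end
step 3: stack=$ then R E end then  input=then end num then $  — match then
step 4: stack=$ then R E end  input=end num then $  — match end
step 5: stack=$ then R E  input=num then $  — expand E → num
Stack after step 5: $ then R num (top = num).

num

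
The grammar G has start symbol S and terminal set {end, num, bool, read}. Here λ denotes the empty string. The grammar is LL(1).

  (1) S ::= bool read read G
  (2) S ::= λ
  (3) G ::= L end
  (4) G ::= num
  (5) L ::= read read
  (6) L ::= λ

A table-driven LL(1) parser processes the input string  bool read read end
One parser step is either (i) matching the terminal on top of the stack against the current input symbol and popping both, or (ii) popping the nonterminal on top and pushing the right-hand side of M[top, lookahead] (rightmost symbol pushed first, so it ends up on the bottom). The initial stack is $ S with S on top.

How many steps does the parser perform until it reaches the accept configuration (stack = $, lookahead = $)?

7

     Stack               Input                 Action
  1  $ S                 bool read read end $  expand S ::= bool read read G
  2  $ G read read bool  bool read read end $  match bool
  3  $ G read read       read read end $       match read
  4  $ G read            read end $            match read
  5  $ G                 end $                 expand G ::= L end
  6  $ end L             end $                 expand L ::= λ
  7  $ end               end $                 match end
Accept reached after 7 steps.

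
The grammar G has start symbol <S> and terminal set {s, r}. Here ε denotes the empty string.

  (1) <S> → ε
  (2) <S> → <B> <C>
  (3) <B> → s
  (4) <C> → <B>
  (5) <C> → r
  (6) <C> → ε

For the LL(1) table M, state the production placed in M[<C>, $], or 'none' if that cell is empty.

<C> → ε

FIRST(<B>): from <B>→s we get {s}. So FIRST(<B>) = {s}.
FIRST(<S>): from <S>→ε we get {ε}; from <S>→<B> <C> we get {s}. So FIRST(<S>) = {ε, s}.
FIRST(<C>): from <C>→<B> we get {s}; from <C>→r we get {r}; from <C>→ε we get {ε}. So FIRST(<C>) = {ε, r, s}.
FOLLOW(<S>) includes $ since <S> is the start symbol.
FOLLOW(<S>): <S> appears on no right-hand side. Thus FOLLOW(<S>) = {$}.
FOLLOW(<C>): in <S>→<B> <C>, the suffix after <C> is empty, so FOLLOW(<C>) ⊇ FOLLOW(<S>) = {$}. Thus FOLLOW(<C>) = {$}.
For <C> → <B>: FIRST(<B>) = {s}, so it goes in M[<C>, t] for t ∈ {s}.
For <C> → r: FIRST(r) = {r}, so it goes in M[<C>, t] for t ∈ {r}.
For <C> → ε: FIRST(ε) = {ε}, so it goes in M[<C>, t] for t ∈ {}; since ε ∈ FIRST, also for every t ∈ FOLLOW(<C>) = {$}.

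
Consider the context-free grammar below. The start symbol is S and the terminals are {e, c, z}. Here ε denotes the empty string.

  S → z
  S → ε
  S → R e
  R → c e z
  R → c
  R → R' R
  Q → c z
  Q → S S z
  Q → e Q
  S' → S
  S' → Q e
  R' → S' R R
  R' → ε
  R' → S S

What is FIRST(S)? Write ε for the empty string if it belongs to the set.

FIRST(S) = {ε, c, e, z}  (via R e)
FIRST(Q) = {c, e, z}  (via S S z)
FIRST(S') = {ε, c, e, z}  (via S, Q e)
FIRST(R) = {c, e, z}  (via R' R)
FIRST(R') = {ε, c, e, z}  (via S' R R, S S)

{ε, c, e, z}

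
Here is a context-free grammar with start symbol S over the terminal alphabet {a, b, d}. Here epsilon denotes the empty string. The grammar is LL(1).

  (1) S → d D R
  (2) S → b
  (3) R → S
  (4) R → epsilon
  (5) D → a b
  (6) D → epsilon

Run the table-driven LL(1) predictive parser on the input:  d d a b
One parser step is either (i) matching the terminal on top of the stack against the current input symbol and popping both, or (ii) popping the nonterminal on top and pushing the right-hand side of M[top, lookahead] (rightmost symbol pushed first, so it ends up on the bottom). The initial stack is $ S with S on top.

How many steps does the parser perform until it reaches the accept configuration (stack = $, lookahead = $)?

step 1: stack=$ S  input=d d a b $  — expand S → d D R
step 2: stack=$ R D d  input=d d a b $  — match d
step 3: stack=$ R D  input=d a b $  — expand D → epsilon
step 4: stack=$ R  input=d a b $  — expand R → S
step 5: stack=$ S  input=d a b $  — expand S → d D R
step 6: stack=$ R D d  input=d a b $  — match d
step 7: stack=$ R D  input=a b $  — expand D → a b
step 8: stack=$ R b a  input=a b $  — match a
step 9: stack=$ R b  input=b $  — match b
step 10: stack=$ R  input=$  — expand R → epsilon
Accept reached after 10 steps.

10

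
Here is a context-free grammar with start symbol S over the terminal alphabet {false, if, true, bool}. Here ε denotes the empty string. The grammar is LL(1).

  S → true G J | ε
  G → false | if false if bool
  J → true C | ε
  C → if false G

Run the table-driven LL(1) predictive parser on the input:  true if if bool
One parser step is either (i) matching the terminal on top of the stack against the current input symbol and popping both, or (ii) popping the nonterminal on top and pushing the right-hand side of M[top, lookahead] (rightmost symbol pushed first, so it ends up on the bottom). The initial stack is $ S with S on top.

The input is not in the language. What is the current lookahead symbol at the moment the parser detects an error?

if

     Stack                 Input              Action
  1  $ S                   true if if bool $  expand S → true G J
  2  $ J G true            true if if bool $  match true
  3  $ J G                 if if bool $       expand G → if false if bool
  4  $ J bool if false if  if if bool $       match if
  5  $ J bool if false     if bool $          error: top is terminal false but lookahead is if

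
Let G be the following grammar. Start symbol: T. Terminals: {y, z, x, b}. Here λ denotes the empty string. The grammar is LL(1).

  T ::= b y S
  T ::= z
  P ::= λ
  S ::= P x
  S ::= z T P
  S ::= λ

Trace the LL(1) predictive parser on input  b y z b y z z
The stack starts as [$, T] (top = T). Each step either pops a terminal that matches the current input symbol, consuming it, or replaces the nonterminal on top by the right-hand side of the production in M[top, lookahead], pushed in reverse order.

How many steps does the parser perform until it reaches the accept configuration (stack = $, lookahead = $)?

step 1: stack=$ T  input=b y z b y z z $  — expand T ::= b y S
step 2: stack=$ S y b  input=b y z b y z z $  — match b
step 3: stack=$ S y  input=y z b y z z $  — match y
step 4: stack=$ S  input=z b y z z $  — expand S ::= z T P
step 5: stack=$ P T z  input=z b y z z $  — match z
step 6: stack=$ P T  input=b y z z $  — expand T ::= b y S
step 7: stack=$ P S y b  input=b y z z $  — match b
step 8: stack=$ P S y  input=y z z $  — match y
step 9: stack=$ P S  input=z z $  — expand S ::= z T P
step 10: stack=$ P P T z  input=z z $  — match z
step 11: stack=$ P P T  input=z $  — expand T ::= z
step 12: stack=$ P P z  input=z $  — match z
step 13: stack=$ P P  input=$  — expand P ::= λ
step 14: stack=$ P  input=$  — expand P ::= λ
Accept reached after 14 steps.

14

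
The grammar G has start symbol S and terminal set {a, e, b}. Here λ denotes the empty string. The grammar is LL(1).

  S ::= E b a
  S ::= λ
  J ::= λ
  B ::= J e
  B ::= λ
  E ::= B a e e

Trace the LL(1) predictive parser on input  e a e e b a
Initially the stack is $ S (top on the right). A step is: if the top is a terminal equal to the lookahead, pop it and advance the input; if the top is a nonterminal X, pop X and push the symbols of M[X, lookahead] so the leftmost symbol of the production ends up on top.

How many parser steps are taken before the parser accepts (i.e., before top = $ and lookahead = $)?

10

step 1: stack=$ S  input=e a e e b a $  — expand S ::= E b a
step 2: stack=$ a b E  input=e a e e b a $  — expand E ::= B a e e
step 3: stack=$ a b e e a B  input=e a e e b a $  — expand B ::= J e
step 4: stack=$ a b e e a e J  input=e a e e b a $  — expand J ::= λ
step 5: stack=$ a b e e a e  input=e a e e b a $  — match e
step 6: stack=$ a b e e a  input=a e e b a $  — match a
step 7: stack=$ a b e e  input=e e b a $  — match e
step 8: stack=$ a b e  input=e b a $  — match e
step 9: stack=$ a b  input=b a $  — match b
step 10: stack=$ a  input=a $  — match a
Accept reached after 10 steps.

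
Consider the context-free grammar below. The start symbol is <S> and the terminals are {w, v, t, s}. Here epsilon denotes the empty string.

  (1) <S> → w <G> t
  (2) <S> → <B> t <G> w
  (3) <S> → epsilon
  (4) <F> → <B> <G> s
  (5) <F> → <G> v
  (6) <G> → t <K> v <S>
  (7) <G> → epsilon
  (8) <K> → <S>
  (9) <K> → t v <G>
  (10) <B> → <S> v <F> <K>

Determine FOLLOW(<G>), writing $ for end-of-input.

{s, t, v, w}

FIRST(<G>): from <G>→t <K> v <S> we get {t}; from <G>→epsilon we get {epsilon}. So FIRST(<G>) = {epsilon, t}.
FIRST(<S>): from <S>→w <G> t we get {w}; from <S>→<B> t <G> w we get {v, w}; from <S>→epsilon we get {epsilon}. So FIRST(<S>) = {epsilon, v, w}.
FIRST(<K>): from <K>→<S> we get {epsilon, v, w}; from <K>→t v <G> we get {t}. So FIRST(<K>) = {epsilon, t, v, w}.
FIRST(<B>): from <B>→<S> v <F> <K> we get {v, w}. So FIRST(<B>) = {v, w}.
FIRST(<F>): from <F>→<B> <G> s we get {v, w}; from <F>→<G> v we get {t, v}. So FIRST(<F>) = {t, v, w}.
FOLLOW(<S>) includes $ since <S> is the start symbol.
FOLLOW(<B>): in <S>→<B> t <G> w, <B> is followed by t <G> w with FIRST {t}; in <F>→<B> <G> s, <B> is followed by <G> s with FIRST {s, t}. Thus FOLLOW(<B>) = {s, t}.
FOLLOW(<F>): in <B>→<S> v <F> <K>, <F> is followed by <K> with FIRST {epsilon, t, v, w}; in <B>→<S> v <F> <K>, the suffix after <F> is nullable, so FOLLOW(<F>) ⊇ FOLLOW(<B>) = {s, t}. Thus FOLLOW(<F>) = {s, t, v, w}.
FOLLOW(<K>): in <G>→t <K> v <S>, <K> is followed by v <S> with FIRST {v}; in <B>→<S> v <F> <K>, the suffix after <K> is empty, so FOLLOW(<K>) ⊇ FOLLOW(<B>) = {s, t}. Thus FOLLOW(<K>) = {s, t, v}.
FOLLOW(<G>): in <S>→w <G> t, <G> is followed by t with FIRST {t}; in <S>→<B> t <G> w, <G> is followed by w with FIRST {w}; in <F>→<B> <G> s, <G> is followed by s with FIRST {s}; in <F>→<G> v, <G> is followed by v with FIRST {v}; in <K>→t v <G>, the suffix after <G> is empty, so FOLLOW(<G>) ⊇ FOLLOW(<K>) = {s, t, v}. Thus FOLLOW(<G>) = {s, t, v, w}.
FOLLOW(<S>): in <G>→t <K> v <S>, the suffix after <S> is empty, so FOLLOW(<S>) ⊇ FOLLOW(<G>) = {s, t, v, w}; in <K>→<S>, the suffix after <S> is empty, so FOLLOW(<S>) ⊇ FOLLOW(<K>) = {s, t, v}; in <B>→<S> v <F> <K>, <S> is followed by v <F> <K> with FIRST {v}. Thus FOLLOW(<S>) = {$, s, t, v, w}.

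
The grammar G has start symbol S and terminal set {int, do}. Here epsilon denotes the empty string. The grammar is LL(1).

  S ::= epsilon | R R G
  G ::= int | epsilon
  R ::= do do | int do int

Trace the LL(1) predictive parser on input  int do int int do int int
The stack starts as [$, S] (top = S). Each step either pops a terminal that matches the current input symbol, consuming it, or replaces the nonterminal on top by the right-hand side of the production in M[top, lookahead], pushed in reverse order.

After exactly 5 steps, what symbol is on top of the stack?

R

     Stack             Input                        Action
  1  $ S               int do int int do int int $  expand S ::= R R G
  2  $ G R R           int do int int do int int $  expand R ::= int do int
  3  $ G R int do int  int do int int do int int $  match int
  4  $ G R int do      do int int do int int $      match do
  5  $ G R int         int int do int int $         match int
Stack after step 5: $ G R (top = R).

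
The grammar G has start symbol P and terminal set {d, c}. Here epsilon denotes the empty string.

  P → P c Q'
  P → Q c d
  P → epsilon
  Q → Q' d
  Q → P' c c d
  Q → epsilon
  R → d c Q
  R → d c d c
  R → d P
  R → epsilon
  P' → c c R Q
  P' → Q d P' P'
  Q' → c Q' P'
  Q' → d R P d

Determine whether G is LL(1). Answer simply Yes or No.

FIRST(P) = {epsilon, c, d}
FIRST(Q) = {epsilon, c, d}
FIRST(R) = {epsilon, d}
FIRST(P') = {c, d}
FIRST(Q') = {c, d}
FOLLOW(P) = {$, c, d}
FOLLOW(Q) = {$, c, d}
FOLLOW(R) = {$, c, d}
FOLLOW(P') = {$, c, d}
FOLLOW(Q') = {$, c, d}
Cell M[P, c] receives both P → P c Q' and P → Q c d and P → epsilon — the grammar is not LL(1).

No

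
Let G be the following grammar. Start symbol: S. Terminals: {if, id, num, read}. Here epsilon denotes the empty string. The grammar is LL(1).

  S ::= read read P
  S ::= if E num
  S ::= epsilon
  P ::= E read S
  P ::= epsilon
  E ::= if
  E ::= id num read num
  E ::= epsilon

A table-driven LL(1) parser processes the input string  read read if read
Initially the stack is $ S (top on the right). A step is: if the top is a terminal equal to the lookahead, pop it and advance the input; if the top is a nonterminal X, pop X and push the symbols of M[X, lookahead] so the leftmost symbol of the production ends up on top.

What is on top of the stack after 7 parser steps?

S

step 1: stack=$ S  input=read read if read $  — expand S ::= read read P
step 2: stack=$ P read read  input=read read if read $  — match read
step 3: stack=$ P read  input=read if read $  — match read
step 4: stack=$ P  input=if read $  — expand P ::= E read S
step 5: stack=$ S read E  input=if read $  — expand E ::= if
step 6: stack=$ S read if  input=if read $  — match if
step 7: stack=$ S read  input=read $  — match read
Stack after step 7: $ S (top = S).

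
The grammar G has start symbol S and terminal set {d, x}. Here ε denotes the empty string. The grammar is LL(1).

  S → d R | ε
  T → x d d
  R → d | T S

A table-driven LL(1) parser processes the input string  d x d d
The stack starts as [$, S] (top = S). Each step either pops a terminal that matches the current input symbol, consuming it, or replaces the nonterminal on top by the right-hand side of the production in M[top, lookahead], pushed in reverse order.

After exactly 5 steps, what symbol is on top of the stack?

d

step 1: stack=$ S  input=d x d d $  — expand S → d R
step 2: stack=$ R d  input=d x d d $  — match d
step 3: stack=$ R  input=x d d $  — expand R → T S
step 4: stack=$ S T  input=x d d $  — expand T → x d d
step 5: stack=$ S d d x  input=x d d $  — match x
Stack after step 5: $ S d d (top = d).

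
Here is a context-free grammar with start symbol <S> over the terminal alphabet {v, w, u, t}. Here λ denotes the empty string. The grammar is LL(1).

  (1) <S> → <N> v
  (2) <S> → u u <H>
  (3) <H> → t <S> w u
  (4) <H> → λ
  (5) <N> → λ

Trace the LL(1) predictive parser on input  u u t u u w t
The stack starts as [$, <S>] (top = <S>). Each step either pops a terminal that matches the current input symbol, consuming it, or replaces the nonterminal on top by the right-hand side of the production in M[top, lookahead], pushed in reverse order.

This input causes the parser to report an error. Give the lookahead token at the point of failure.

t

step 1: stack=$ <S>  input=u u t u u w t $  — expand <S> → u u <H>
step 2: stack=$ <H> u u  input=u u t u u w t $  — match u
step 3: stack=$ <H> u  input=u t u u w t $  — match u
step 4: stack=$ <H>  input=t u u w t $  — expand <H> → t <S> w u
step 5: stack=$ u w <S> t  input=t u u w t $  — match t
step 6: stack=$ u w <S>  input=u u w t $  — expand <S> → u u <H>
step 7: stack=$ u w <H> u u  input=u u w t $  — match u
step 8: stack=$ u w <H> u  input=u w t $  — match u
step 9: stack=$ u w <H>  input=w t $  — expand <H> → λ
step 10: stack=$ u w  input=w t $  — match w
step 11: stack=$ u  input=t $  — error: top is terminal u but lookahead is t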